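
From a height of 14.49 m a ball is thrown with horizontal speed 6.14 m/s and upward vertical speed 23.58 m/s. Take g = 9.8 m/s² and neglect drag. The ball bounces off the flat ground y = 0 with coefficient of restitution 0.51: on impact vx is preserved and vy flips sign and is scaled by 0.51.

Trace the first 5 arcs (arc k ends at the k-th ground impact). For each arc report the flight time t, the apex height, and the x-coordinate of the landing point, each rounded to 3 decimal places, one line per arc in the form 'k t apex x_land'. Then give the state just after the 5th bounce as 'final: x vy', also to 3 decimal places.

1 5.364 42.858 32.932
2 3.017 11.147 51.454
3 1.538 2.899 60.901
4 0.785 0.754 65.718
5 0.400 0.196 68.175
final: 68.175 1.000

Arc 1: start y=14.490, vy=23.580 → t=5.364, apex=42.858, x_land=32.932, impact vy=-28.983
  bounce: vy ← 0.51·28.983 = 14.781
Arc 2: start y=0.000, vy=14.781 → t=3.017, apex=11.147, x_land=51.454, impact vy=-14.781
  bounce: vy ← 0.51·14.781 = 7.539
Arc 3: start y=0.000, vy=7.539 → t=1.538, apex=2.899, x_land=60.901, impact vy=-7.539
  bounce: vy ← 0.51·7.539 = 3.845
Arc 4: start y=0.000, vy=3.845 → t=0.785, apex=0.754, x_land=65.718, impact vy=-3.845
  bounce: vy ← 0.51·3.845 = 1.961
Arc 5: start y=0.000, vy=1.961 → t=0.400, apex=0.196, x_land=68.175, impact vy=-1.961
  bounce: vy ← 0.51·1.961 = 1.000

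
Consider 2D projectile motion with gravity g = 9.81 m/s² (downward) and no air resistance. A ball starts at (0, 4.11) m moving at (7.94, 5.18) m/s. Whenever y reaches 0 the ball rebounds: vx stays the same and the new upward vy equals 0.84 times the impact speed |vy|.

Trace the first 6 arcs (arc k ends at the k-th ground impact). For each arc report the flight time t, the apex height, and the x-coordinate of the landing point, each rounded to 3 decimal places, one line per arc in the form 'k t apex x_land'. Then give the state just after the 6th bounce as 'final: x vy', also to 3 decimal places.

1 1.585 5.478 12.583
2 1.775 3.865 26.680
3 1.491 2.727 38.520
4 1.253 1.924 48.467
5 1.052 1.358 56.822
6 0.884 0.958 63.840
final: 63.840 3.642

Arc 1: start y=4.110, vy=5.180 → t=1.585, apex=5.478, x_land=12.583, impact vy=-10.367
  bounce: vy ← 0.84·10.367 = 8.708
Arc 2: start y=0.000, vy=8.708 → t=1.775, apex=3.865, x_land=26.680, impact vy=-8.708
  bounce: vy ← 0.84·8.708 = 7.315
Arc 3: start y=0.000, vy=7.315 → t=1.491, apex=2.727, x_land=38.520, impact vy=-7.315
  bounce: vy ← 0.84·7.315 = 6.144
Arc 4: start y=0.000, vy=6.144 → t=1.253, apex=1.924, x_land=48.467, impact vy=-6.144
  bounce: vy ← 0.84·6.144 = 5.161
Arc 5: start y=0.000, vy=5.161 → t=1.052, apex=1.358, x_land=56.822, impact vy=-5.161
  bounce: vy ← 0.84·5.161 = 4.336
Arc 6: start y=0.000, vy=4.336 → t=0.884, apex=0.958, x_land=63.840, impact vy=-4.336
  bounce: vy ← 0.84·4.336 = 3.642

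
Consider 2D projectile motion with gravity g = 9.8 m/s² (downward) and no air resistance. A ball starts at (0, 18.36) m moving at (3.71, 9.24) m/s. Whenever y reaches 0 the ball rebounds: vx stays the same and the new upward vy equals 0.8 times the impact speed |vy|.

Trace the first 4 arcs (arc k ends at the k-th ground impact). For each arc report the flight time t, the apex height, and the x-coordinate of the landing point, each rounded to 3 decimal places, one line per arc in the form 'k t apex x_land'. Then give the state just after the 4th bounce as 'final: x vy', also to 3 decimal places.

1 3.096 22.716 11.486
2 3.445 14.538 24.267
3 2.756 9.304 34.492
4 2.205 5.955 42.671
final: 42.671 8.643

Arc 1: start y=18.360, vy=9.240 → t=3.096, apex=22.716, x_land=11.486, impact vy=-21.101
  bounce: vy ← 0.8·21.101 = 16.880
Arc 2: start y=0.000, vy=16.880 → t=3.445, apex=14.538, x_land=24.267, impact vy=-16.880
  bounce: vy ← 0.8·16.880 = 13.504
Arc 3: start y=0.000, vy=13.504 → t=2.756, apex=9.304, x_land=34.492, impact vy=-13.504
  bounce: vy ← 0.8·13.504 = 10.803
Arc 4: start y=0.000, vy=10.803 → t=2.205, apex=5.955, x_land=42.671, impact vy=-10.803
  bounce: vy ← 0.8·10.803 = 8.643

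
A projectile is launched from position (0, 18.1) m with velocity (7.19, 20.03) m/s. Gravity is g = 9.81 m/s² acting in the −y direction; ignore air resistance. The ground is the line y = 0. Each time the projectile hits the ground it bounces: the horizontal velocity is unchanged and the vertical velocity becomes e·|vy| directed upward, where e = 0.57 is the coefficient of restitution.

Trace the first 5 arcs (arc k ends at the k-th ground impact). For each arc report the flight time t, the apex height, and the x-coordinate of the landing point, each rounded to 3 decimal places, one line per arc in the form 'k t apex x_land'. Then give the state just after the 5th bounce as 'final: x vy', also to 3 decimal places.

1 4.845 38.549 34.837
2 3.196 12.524 57.815
3 1.822 4.069 70.913
4 1.038 1.322 78.379
5 0.592 0.430 82.634
final: 82.634 1.655

Arc 1: start y=18.100, vy=20.030 → t=4.845, apex=38.549, x_land=34.837, impact vy=-27.501
  bounce: vy ← 0.57·27.501 = 15.676
Arc 2: start y=0.000, vy=15.676 → t=3.196, apex=12.524, x_land=57.815, impact vy=-15.676
  bounce: vy ← 0.57·15.676 = 8.935
Arc 3: start y=0.000, vy=8.935 → t=1.822, apex=4.069, x_land=70.913, impact vy=-8.935
  bounce: vy ← 0.57·8.935 = 5.093
Arc 4: start y=0.000, vy=5.093 → t=1.038, apex=1.322, x_land=78.379, impact vy=-5.093
  bounce: vy ← 0.57·5.093 = 2.903
Arc 5: start y=0.000, vy=2.903 → t=0.592, apex=0.430, x_land=82.634, impact vy=-2.903
  bounce: vy ← 0.57·2.903 = 1.655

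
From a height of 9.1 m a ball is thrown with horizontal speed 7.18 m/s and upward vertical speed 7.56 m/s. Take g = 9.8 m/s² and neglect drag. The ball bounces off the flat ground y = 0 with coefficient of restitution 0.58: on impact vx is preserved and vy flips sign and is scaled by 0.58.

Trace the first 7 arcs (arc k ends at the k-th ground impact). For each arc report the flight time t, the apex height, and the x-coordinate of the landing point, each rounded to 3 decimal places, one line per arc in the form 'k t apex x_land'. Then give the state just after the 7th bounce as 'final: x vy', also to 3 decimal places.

Arc 1: start y=9.100, vy=7.560 → t=2.337, apex=12.016, x_land=16.782, impact vy=-15.346
  bounce: vy ← 0.58·15.346 = 8.901
Arc 2: start y=0.000, vy=8.901 → t=1.817, apex=4.042, x_land=29.825, impact vy=-8.901
  bounce: vy ← 0.58·8.901 = 5.163
Arc 3: start y=0.000, vy=5.163 → t=1.054, apex=1.360, x_land=37.390, impact vy=-5.163
  bounce: vy ← 0.58·5.163 = 2.994
Arc 4: start y=0.000, vy=2.994 → t=0.611, apex=0.457, x_land=41.777, impact vy=-2.994
  bounce: vy ← 0.58·2.994 = 1.737
Arc 5: start y=0.000, vy=1.737 → t=0.354, apex=0.154, x_land=44.322, impact vy=-1.737
  bounce: vy ← 0.58·1.737 = 1.007
Arc 6: start y=0.000, vy=1.007 → t=0.206, apex=0.052, x_land=45.798, impact vy=-1.007
  bounce: vy ← 0.58·1.007 = 0.584
Arc 7: start y=0.000, vy=0.584 → t=0.119, apex=0.017, x_land=46.654, impact vy=-0.584
  bounce: vy ← 0.58·0.584 = 0.339

1 2.337 12.016 16.782
2 1.817 4.042 29.825
3 1.054 1.360 37.390
4 0.611 0.457 41.777
5 0.354 0.154 44.322
6 0.206 0.052 45.798
7 0.119 0.017 46.654
final: 46.654 0.339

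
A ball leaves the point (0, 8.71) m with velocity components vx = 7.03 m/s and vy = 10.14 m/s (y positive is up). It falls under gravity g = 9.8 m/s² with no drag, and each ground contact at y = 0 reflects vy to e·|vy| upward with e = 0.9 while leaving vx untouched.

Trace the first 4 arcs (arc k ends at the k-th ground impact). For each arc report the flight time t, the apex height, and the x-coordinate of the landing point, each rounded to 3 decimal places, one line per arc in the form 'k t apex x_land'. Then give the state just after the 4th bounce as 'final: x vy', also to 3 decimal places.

Arc 1: start y=8.710, vy=10.140 → t=2.722, apex=13.956, x_land=19.138, impact vy=-16.539
  bounce: vy ← 0.9·16.539 = 14.885
Arc 2: start y=0.000, vy=14.885 → t=3.038, apex=11.304, x_land=40.493, impact vy=-14.885
  bounce: vy ← 0.9·14.885 = 13.397
Arc 3: start y=0.000, vy=13.397 → t=2.734, apex=9.156, x_land=59.713, impact vy=-13.397
  bounce: vy ← 0.9·13.397 = 12.057
Arc 4: start y=0.000, vy=12.057 → t=2.461, apex=7.417, x_land=77.011, impact vy=-12.057
  bounce: vy ← 0.9·12.057 = 10.851

1 2.722 13.956 19.138
2 3.038 11.304 40.493
3 2.734 9.156 59.713
4 2.461 7.417 77.011
final: 77.011 10.851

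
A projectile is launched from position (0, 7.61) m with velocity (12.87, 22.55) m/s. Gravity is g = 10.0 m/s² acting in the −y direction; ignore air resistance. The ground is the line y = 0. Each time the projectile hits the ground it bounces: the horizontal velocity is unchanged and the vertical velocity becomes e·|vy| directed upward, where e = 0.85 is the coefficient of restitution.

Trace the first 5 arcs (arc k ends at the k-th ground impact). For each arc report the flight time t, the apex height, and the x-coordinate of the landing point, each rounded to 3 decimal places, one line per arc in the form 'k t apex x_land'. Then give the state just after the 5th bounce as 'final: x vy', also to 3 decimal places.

Arc 1: start y=7.610, vy=22.550 → t=4.825, apex=33.035, x_land=62.103, impact vy=-25.704
  bounce: vy ← 0.85·25.704 = 21.849
Arc 2: start y=0.000, vy=21.849 → t=4.370, apex=23.868, x_land=118.341, impact vy=-21.849
  bounce: vy ← 0.85·21.849 = 18.571
Arc 3: start y=0.000, vy=18.571 → t=3.714, apex=17.245, x_land=166.144, impact vy=-18.571
  bounce: vy ← 0.85·18.571 = 15.786
Arc 4: start y=0.000, vy=15.786 → t=3.157, apex=12.459, x_land=206.776, impact vy=-15.786
  bounce: vy ← 0.85·15.786 = 13.418
Arc 5: start y=0.000, vy=13.418 → t=2.684, apex=9.002, x_land=241.313, impact vy=-13.418
  bounce: vy ← 0.85·13.418 = 11.405

1 4.825 33.035 62.103
2 4.370 23.868 118.341
3 3.714 17.245 166.144
4 3.157 12.459 206.776
5 2.684 9.002 241.313
final: 241.313 11.405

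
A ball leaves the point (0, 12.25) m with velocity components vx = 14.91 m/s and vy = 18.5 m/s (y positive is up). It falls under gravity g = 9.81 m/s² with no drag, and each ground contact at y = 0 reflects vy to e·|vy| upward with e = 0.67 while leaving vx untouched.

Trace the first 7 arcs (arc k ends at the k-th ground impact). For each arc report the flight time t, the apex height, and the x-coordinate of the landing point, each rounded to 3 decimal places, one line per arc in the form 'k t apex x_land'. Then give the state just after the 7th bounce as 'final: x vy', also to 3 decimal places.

1 4.346 29.694 64.803
2 3.297 13.330 113.961
3 2.209 5.984 146.897
4 1.480 2.686 168.965
5 0.992 1.206 183.750
6 0.664 0.541 193.655
7 0.445 0.243 200.292
final: 200.292 1.463

Arc 1: start y=12.250, vy=18.500 → t=4.346, apex=29.694, x_land=64.803, impact vy=-24.137
  bounce: vy ← 0.67·24.137 = 16.172
Arc 2: start y=0.000, vy=16.172 → t=3.297, apex=13.330, x_land=113.961, impact vy=-16.172
  bounce: vy ← 0.67·16.172 = 10.835
Arc 3: start y=0.000, vy=10.835 → t=2.209, apex=5.984, x_land=146.897, impact vy=-10.835
  bounce: vy ← 0.67·10.835 = 7.260
Arc 4: start y=0.000, vy=7.260 → t=1.480, apex=2.686, x_land=168.965, impact vy=-7.260
  bounce: vy ← 0.67·7.260 = 4.864
Arc 5: start y=0.000, vy=4.864 → t=0.992, apex=1.206, x_land=183.750, impact vy=-4.864
  bounce: vy ← 0.67·4.864 = 3.259
Arc 6: start y=0.000, vy=3.259 → t=0.664, apex=0.541, x_land=193.655, impact vy=-3.259
  bounce: vy ← 0.67·3.259 = 2.183
Arc 7: start y=0.000, vy=2.183 → t=0.445, apex=0.243, x_land=200.292, impact vy=-2.183
  bounce: vy ← 0.67·2.183 = 1.463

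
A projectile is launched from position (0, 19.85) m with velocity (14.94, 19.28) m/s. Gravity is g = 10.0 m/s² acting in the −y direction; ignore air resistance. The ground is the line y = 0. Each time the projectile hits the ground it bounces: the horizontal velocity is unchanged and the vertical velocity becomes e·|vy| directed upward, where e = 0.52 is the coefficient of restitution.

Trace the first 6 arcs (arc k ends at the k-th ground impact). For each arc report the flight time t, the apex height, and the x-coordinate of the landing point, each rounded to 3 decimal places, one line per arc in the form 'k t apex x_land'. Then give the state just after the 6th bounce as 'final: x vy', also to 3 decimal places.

1 4.701 38.436 70.227
2 2.883 10.393 113.306
3 1.499 2.810 135.707
4 0.780 0.760 147.356
5 0.405 0.205 153.413
6 0.211 0.056 156.563
final: 156.563 0.548

Arc 1: start y=19.850, vy=19.280 → t=4.701, apex=38.436, x_land=70.227, impact vy=-27.726
  bounce: vy ← 0.52·27.726 = 14.417
Arc 2: start y=0.000, vy=14.417 → t=2.883, apex=10.393, x_land=113.306, impact vy=-14.417
  bounce: vy ← 0.52·14.417 = 7.497
Arc 3: start y=0.000, vy=7.497 → t=1.499, apex=2.810, x_land=135.707, impact vy=-7.497
  bounce: vy ← 0.52·7.497 = 3.898
Arc 4: start y=0.000, vy=3.898 → t=0.780, apex=0.760, x_land=147.356, impact vy=-3.898
  bounce: vy ← 0.52·3.898 = 2.027
Arc 5: start y=0.000, vy=2.027 → t=0.405, apex=0.205, x_land=153.413, impact vy=-2.027
  bounce: vy ← 0.52·2.027 = 1.054
Arc 6: start y=0.000, vy=1.054 → t=0.211, apex=0.056, x_land=156.563, impact vy=-1.054
  bounce: vy ← 0.52·1.054 = 0.548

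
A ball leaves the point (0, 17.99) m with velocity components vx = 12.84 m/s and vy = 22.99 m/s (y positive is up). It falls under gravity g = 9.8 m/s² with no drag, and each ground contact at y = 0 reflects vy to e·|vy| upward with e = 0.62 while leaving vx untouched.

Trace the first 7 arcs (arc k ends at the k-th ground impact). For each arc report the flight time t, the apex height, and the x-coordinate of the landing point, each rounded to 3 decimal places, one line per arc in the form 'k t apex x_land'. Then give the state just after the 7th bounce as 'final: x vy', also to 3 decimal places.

Arc 1: start y=17.990, vy=22.990 → t=5.375, apex=44.956, x_land=69.014, impact vy=-29.684
  bounce: vy ← 0.62·29.684 = 18.404
Arc 2: start y=0.000, vy=18.404 → t=3.756, apex=17.281, x_land=117.240, impact vy=-18.404
  bounce: vy ← 0.62·18.404 = 11.411
Arc 3: start y=0.000, vy=11.411 → t=2.329, apex=6.643, x_land=147.140, impact vy=-11.411
  bounce: vy ← 0.62·11.411 = 7.075
Arc 4: start y=0.000, vy=7.075 → t=1.444, apex=2.554, x_land=165.679, impact vy=-7.075
  bounce: vy ← 0.62·7.075 = 4.386
Arc 5: start y=0.000, vy=4.386 → t=0.895, apex=0.982, x_land=177.172, impact vy=-4.386
  bounce: vy ← 0.62·4.386 = 2.719
Arc 6: start y=0.000, vy=2.719 → t=0.555, apex=0.377, x_land=184.298, impact vy=-2.719
  bounce: vy ← 0.62·2.719 = 1.686
Arc 7: start y=0.000, vy=1.686 → t=0.344, apex=0.145, x_land=188.717, impact vy=-1.686
  bounce: vy ← 0.62·1.686 = 1.045

1 5.375 44.956 69.014
2 3.756 17.281 117.240
3 2.329 6.643 147.140
4 1.444 2.554 165.679
5 0.895 0.982 177.172
6 0.555 0.377 184.298
7 0.344 0.145 188.717
final: 188.717 1.045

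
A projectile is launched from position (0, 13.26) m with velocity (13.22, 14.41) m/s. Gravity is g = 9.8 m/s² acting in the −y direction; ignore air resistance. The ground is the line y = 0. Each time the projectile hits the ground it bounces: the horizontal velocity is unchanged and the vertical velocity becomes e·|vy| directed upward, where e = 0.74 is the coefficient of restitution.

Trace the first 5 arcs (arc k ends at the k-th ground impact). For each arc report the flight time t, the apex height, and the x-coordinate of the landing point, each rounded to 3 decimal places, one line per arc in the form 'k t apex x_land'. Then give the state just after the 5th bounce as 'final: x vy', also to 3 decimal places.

Arc 1: start y=13.260, vy=14.410 → t=3.677, apex=23.854, x_land=48.607, impact vy=-21.623
  bounce: vy ← 0.74·21.623 = 16.001
Arc 2: start y=0.000, vy=16.001 → t=3.265, apex=13.063, x_land=91.777, impact vy=-16.001
  bounce: vy ← 0.74·16.001 = 11.841
Arc 3: start y=0.000, vy=11.841 → t=2.416, apex=7.153, x_land=123.723, impact vy=-11.841
  bounce: vy ← 0.74·11.841 = 8.762
Arc 4: start y=0.000, vy=8.762 → t=1.788, apex=3.917, x_land=147.362, impact vy=-8.762
  bounce: vy ← 0.74·8.762 = 6.484
Arc 5: start y=0.000, vy=6.484 → t=1.323, apex=2.145, x_land=164.856, impact vy=-6.484
  bounce: vy ← 0.74·6.484 = 4.798

1 3.677 23.854 48.607
2 3.265 13.063 91.777
3 2.416 7.153 123.723
4 1.788 3.917 147.362
5 1.323 2.145 164.856
final: 164.856 4.798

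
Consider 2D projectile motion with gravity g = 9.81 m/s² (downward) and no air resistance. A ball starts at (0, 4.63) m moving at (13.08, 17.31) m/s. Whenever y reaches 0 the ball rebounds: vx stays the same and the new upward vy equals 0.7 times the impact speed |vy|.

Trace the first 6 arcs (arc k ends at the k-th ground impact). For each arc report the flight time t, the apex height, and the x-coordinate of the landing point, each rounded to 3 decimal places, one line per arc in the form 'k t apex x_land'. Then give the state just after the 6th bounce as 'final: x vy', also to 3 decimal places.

Arc 1: start y=4.630, vy=17.310 → t=3.779, apex=19.902, x_land=49.427, impact vy=-19.760
  bounce: vy ← 0.7·19.760 = 13.832
Arc 2: start y=0.000, vy=13.832 → t=2.820, apex=9.752, x_land=86.314, impact vy=-13.832
  bounce: vy ← 0.7·13.832 = 9.683
Arc 3: start y=0.000, vy=9.683 → t=1.974, apex=4.778, x_land=112.134, impact vy=-9.683
  bounce: vy ← 0.7·9.683 = 6.778
Arc 4: start y=0.000, vy=6.778 → t=1.382, apex=2.341, x_land=130.208, impact vy=-6.778
  bounce: vy ← 0.7·6.778 = 4.744
Arc 5: start y=0.000, vy=4.744 → t=0.967, apex=1.147, x_land=142.860, impact vy=-4.744
  bounce: vy ← 0.7·4.744 = 3.321
Arc 6: start y=0.000, vy=3.321 → t=0.677, apex=0.562, x_land=151.717, impact vy=-3.321
  bounce: vy ← 0.7·3.321 = 2.325

1 3.779 19.902 49.427
2 2.820 9.752 86.314
3 1.974 4.778 112.134
4 1.382 2.341 130.208
5 0.967 1.147 142.860
6 0.677 0.562 151.717
final: 151.717 2.325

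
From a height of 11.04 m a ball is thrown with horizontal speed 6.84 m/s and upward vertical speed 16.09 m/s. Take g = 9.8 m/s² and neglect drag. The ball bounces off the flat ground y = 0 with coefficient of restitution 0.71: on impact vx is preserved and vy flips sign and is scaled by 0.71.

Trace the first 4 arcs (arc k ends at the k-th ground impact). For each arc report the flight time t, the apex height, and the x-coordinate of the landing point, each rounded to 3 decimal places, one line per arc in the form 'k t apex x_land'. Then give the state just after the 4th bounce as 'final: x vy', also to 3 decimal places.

Arc 1: start y=11.040, vy=16.090 → t=3.866, apex=24.249, x_land=26.446, impact vy=-21.801
  bounce: vy ← 0.71·21.801 = 15.479
Arc 2: start y=0.000, vy=15.479 → t=3.159, apex=12.224, x_land=48.053, impact vy=-15.479
  bounce: vy ← 0.71·15.479 = 10.990
Arc 3: start y=0.000, vy=10.990 → t=2.243, apex=6.162, x_land=63.394, impact vy=-10.990
  bounce: vy ← 0.71·10.990 = 7.803
Arc 4: start y=0.000, vy=7.803 → t=1.592, apex=3.106, x_land=74.286, impact vy=-7.803
  bounce: vy ← 0.71·7.803 = 5.540

1 3.866 24.249 26.446
2 3.159 12.224 48.053
3 2.243 6.162 63.394
4 1.592 3.106 74.286
final: 74.286 5.540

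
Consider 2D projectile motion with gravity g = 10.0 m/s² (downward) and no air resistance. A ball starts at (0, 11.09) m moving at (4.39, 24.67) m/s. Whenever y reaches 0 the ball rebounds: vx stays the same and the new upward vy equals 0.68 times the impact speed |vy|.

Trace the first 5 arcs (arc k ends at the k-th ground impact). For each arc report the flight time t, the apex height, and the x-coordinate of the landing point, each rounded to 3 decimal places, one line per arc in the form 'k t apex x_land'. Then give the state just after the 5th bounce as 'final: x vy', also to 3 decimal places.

1 5.349 41.520 23.481
2 3.919 19.199 40.686
3 2.665 8.878 52.385
4 1.812 4.105 60.340
5 1.232 1.898 65.750
final: 65.750 4.190

Arc 1: start y=11.090, vy=24.670 → t=5.349, apex=41.520, x_land=23.481, impact vy=-28.817
  bounce: vy ← 0.68·28.817 = 19.595
Arc 2: start y=0.000, vy=19.595 → t=3.919, apex=19.199, x_land=40.686, impact vy=-19.595
  bounce: vy ← 0.68·19.595 = 13.325
Arc 3: start y=0.000, vy=13.325 → t=2.665, apex=8.878, x_land=52.385, impact vy=-13.325
  bounce: vy ← 0.68·13.325 = 9.061
Arc 4: start y=0.000, vy=9.061 → t=1.812, apex=4.105, x_land=60.340, impact vy=-9.061
  bounce: vy ← 0.68·9.061 = 6.161
Arc 5: start y=0.000, vy=6.161 → t=1.232, apex=1.898, x_land=65.750, impact vy=-6.161
  bounce: vy ← 0.68·6.161 = 4.190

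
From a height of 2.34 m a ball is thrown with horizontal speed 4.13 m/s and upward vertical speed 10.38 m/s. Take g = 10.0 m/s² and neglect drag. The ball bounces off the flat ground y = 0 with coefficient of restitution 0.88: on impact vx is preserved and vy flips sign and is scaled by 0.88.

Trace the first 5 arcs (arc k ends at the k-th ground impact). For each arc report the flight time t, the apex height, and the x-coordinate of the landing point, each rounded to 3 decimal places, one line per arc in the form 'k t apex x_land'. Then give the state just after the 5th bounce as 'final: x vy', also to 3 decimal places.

1 2.281 7.727 9.421
2 2.188 5.984 18.457
3 1.925 4.634 26.409
4 1.694 3.589 33.407
5 1.491 2.779 39.565
final: 39.565 6.561

Arc 1: start y=2.340, vy=10.380 → t=2.281, apex=7.727, x_land=9.421, impact vy=-12.432
  bounce: vy ← 0.88·12.432 = 10.940
Arc 2: start y=0.000, vy=10.940 → t=2.188, apex=5.984, x_land=18.457, impact vy=-10.940
  bounce: vy ← 0.88·10.940 = 9.627
Arc 3: start y=0.000, vy=9.627 → t=1.925, apex=4.634, x_land=26.409, impact vy=-9.627
  bounce: vy ← 0.88·9.627 = 8.472
Arc 4: start y=0.000, vy=8.472 → t=1.694, apex=3.589, x_land=33.407, impact vy=-8.472
  bounce: vy ← 0.88·8.472 = 7.455
Arc 5: start y=0.000, vy=7.455 → t=1.491, apex=2.779, x_land=39.565, impact vy=-7.455
  bounce: vy ← 0.88·7.455 = 6.561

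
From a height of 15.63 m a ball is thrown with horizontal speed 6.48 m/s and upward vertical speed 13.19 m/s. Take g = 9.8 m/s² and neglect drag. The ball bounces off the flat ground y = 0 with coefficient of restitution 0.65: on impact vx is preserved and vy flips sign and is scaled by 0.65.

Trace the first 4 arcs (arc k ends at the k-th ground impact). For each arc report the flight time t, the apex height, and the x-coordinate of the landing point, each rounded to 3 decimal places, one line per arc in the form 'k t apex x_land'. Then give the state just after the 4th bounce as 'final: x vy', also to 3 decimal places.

1 3.582 24.506 23.213
2 2.907 10.354 42.052
3 1.890 4.375 54.298
4 1.228 1.848 62.257
final: 62.257 3.912

Arc 1: start y=15.630, vy=13.190 → t=3.582, apex=24.506, x_land=23.213, impact vy=-21.916
  bounce: vy ← 0.65·21.916 = 14.246
Arc 2: start y=0.000, vy=14.246 → t=2.907, apex=10.354, x_land=42.052, impact vy=-14.246
  bounce: vy ← 0.65·14.246 = 9.260
Arc 3: start y=0.000, vy=9.260 → t=1.890, apex=4.375, x_land=54.298, impact vy=-9.260
  bounce: vy ← 0.65·9.260 = 6.019
Arc 4: start y=0.000, vy=6.019 → t=1.228, apex=1.848, x_land=62.257, impact vy=-6.019
  bounce: vy ← 0.65·6.019 = 3.912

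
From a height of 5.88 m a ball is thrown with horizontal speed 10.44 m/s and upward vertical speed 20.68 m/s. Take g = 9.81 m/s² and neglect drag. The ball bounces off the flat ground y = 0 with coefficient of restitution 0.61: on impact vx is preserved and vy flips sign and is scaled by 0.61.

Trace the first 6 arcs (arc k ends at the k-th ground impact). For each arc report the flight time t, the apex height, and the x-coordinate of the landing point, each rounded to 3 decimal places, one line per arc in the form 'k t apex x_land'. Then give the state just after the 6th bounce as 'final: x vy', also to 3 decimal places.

1 4.483 27.677 46.808
2 2.898 10.299 77.063
3 1.768 3.832 95.519
4 1.078 1.426 106.777
5 0.658 0.531 113.644
6 0.401 0.197 117.833
final: 117.833 1.201

Arc 1: start y=5.880, vy=20.680 → t=4.483, apex=27.677, x_land=46.808, impact vy=-23.303
  bounce: vy ← 0.61·23.303 = 14.215
Arc 2: start y=0.000, vy=14.215 → t=2.898, apex=10.299, x_land=77.063, impact vy=-14.215
  bounce: vy ← 0.61·14.215 = 8.671
Arc 3: start y=0.000, vy=8.671 → t=1.768, apex=3.832, x_land=95.519, impact vy=-8.671
  bounce: vy ← 0.61·8.671 = 5.289
Arc 4: start y=0.000, vy=5.289 → t=1.078, apex=1.426, x_land=106.777, impact vy=-5.289
  bounce: vy ← 0.61·5.289 = 3.226
Arc 5: start y=0.000, vy=3.226 → t=0.658, apex=0.531, x_land=113.644, impact vy=-3.226
  bounce: vy ← 0.61·3.226 = 1.968
Arc 6: start y=0.000, vy=1.968 → t=0.401, apex=0.197, x_land=117.833, impact vy=-1.968
  bounce: vy ← 0.61·1.968 = 1.201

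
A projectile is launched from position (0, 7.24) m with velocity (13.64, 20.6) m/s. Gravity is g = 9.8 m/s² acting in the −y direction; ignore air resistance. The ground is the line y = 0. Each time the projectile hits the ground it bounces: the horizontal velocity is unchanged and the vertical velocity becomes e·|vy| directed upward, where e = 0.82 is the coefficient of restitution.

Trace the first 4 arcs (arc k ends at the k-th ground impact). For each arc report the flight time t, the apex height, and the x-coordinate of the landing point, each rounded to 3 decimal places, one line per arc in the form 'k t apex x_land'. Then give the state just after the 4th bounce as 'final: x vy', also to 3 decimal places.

1 4.530 28.891 61.792
2 3.982 19.426 116.110
3 3.265 13.062 160.651
4 2.678 8.783 197.174
final: 197.174 10.759

Arc 1: start y=7.240, vy=20.600 → t=4.530, apex=28.891, x_land=61.792, impact vy=-23.796
  bounce: vy ← 0.82·23.796 = 19.513
Arc 2: start y=0.000, vy=19.513 → t=3.982, apex=19.426, x_land=116.110, impact vy=-19.513
  bounce: vy ← 0.82·19.513 = 16.001
Arc 3: start y=0.000, vy=16.001 → t=3.265, apex=13.062, x_land=160.651, impact vy=-16.001
  bounce: vy ← 0.82·16.001 = 13.121
Arc 4: start y=0.000, vy=13.121 → t=2.678, apex=8.783, x_land=197.174, impact vy=-13.121
  bounce: vy ← 0.82·13.121 = 10.759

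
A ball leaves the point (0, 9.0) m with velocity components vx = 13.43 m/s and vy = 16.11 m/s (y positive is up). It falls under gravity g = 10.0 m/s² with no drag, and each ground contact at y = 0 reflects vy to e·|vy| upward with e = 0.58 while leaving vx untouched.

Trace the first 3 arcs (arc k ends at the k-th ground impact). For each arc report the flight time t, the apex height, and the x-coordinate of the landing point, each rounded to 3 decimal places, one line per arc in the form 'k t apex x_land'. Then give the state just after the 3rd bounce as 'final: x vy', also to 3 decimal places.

1 3.708 21.977 49.792
2 2.432 7.393 82.453
3 1.411 2.487 101.396
final: 101.396 4.091

Arc 1: start y=9.000, vy=16.110 → t=3.708, apex=21.977, x_land=49.792, impact vy=-20.965
  bounce: vy ← 0.58·20.965 = 12.160
Arc 2: start y=0.000, vy=12.160 → t=2.432, apex=7.393, x_land=82.453, impact vy=-12.160
  bounce: vy ← 0.58·12.160 = 7.053
Arc 3: start y=0.000, vy=7.053 → t=1.411, apex=2.487, x_land=101.396, impact vy=-7.053
  bounce: vy ← 0.58·7.053 = 4.091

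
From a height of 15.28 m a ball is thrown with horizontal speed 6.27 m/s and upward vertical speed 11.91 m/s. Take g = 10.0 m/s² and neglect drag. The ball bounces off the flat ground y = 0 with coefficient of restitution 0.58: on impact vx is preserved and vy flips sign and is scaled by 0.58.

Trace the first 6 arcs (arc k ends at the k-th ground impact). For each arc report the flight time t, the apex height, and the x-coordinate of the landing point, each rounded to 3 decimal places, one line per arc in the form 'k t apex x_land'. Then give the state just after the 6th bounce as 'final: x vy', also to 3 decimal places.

1 3.306 22.372 20.730
2 2.454 7.526 36.115
3 1.423 2.532 45.039
4 0.825 0.852 50.214
5 0.479 0.287 53.216
6 0.278 0.096 54.957
final: 54.957 0.805

Arc 1: start y=15.280, vy=11.910 → t=3.306, apex=22.372, x_land=20.730, impact vy=-21.153
  bounce: vy ← 0.58·21.153 = 12.269
Arc 2: start y=0.000, vy=12.269 → t=2.454, apex=7.526, x_land=36.115, impact vy=-12.269
  bounce: vy ← 0.58·12.269 = 7.116
Arc 3: start y=0.000, vy=7.116 → t=1.423, apex=2.532, x_land=45.039, impact vy=-7.116
  bounce: vy ← 0.58·7.116 = 4.127
Arc 4: start y=0.000, vy=4.127 → t=0.825, apex=0.852, x_land=50.214, impact vy=-4.127
  bounce: vy ← 0.58·4.127 = 2.394
Arc 5: start y=0.000, vy=2.394 → t=0.479, apex=0.287, x_land=53.216, impact vy=-2.394
  bounce: vy ← 0.58·2.394 = 1.388
Arc 6: start y=0.000, vy=1.388 → t=0.278, apex=0.096, x_land=54.957, impact vy=-1.388
  bounce: vy ← 0.58·1.388 = 0.805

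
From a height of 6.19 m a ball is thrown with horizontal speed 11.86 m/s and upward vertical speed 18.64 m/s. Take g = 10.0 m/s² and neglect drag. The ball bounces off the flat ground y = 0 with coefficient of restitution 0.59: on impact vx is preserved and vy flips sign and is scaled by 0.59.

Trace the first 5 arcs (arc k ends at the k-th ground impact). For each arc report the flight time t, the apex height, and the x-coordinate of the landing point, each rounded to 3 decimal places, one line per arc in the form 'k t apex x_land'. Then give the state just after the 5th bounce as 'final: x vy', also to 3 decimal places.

Arc 1: start y=6.190, vy=18.640 → t=4.035, apex=23.562, x_land=47.853, impact vy=-21.708
  bounce: vy ← 0.59·21.708 = 12.808
Arc 2: start y=0.000, vy=12.808 → t=2.562, apex=8.202, x_land=78.233, impact vy=-12.808
  bounce: vy ← 0.59·12.808 = 7.557
Arc 3: start y=0.000, vy=7.557 → t=1.511, apex=2.855, x_land=96.158, impact vy=-7.557
  bounce: vy ← 0.59·7.557 = 4.458
Arc 4: start y=0.000, vy=4.458 → t=0.892, apex=0.994, x_land=106.733, impact vy=-4.458
  bounce: vy ← 0.59·4.458 = 2.630
Arc 5: start y=0.000, vy=2.630 → t=0.526, apex=0.346, x_land=112.973, impact vy=-2.630
  bounce: vy ← 0.59·2.630 = 1.552

1 4.035 23.562 47.853
2 2.562 8.202 78.233
3 1.511 2.855 96.158
4 0.892 0.994 106.733
5 0.526 0.346 112.973
final: 112.973 1.552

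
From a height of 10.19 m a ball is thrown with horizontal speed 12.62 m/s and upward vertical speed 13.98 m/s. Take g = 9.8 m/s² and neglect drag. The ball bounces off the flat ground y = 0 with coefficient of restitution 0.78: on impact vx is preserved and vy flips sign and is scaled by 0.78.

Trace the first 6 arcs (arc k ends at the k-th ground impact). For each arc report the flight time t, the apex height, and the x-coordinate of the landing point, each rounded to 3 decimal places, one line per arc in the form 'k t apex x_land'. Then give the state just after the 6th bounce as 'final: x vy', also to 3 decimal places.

Arc 1: start y=10.190, vy=13.980 → t=3.455, apex=20.161, x_land=43.602, impact vy=-19.879
  bounce: vy ← 0.78·19.879 = 15.505
Arc 2: start y=0.000, vy=15.505 → t=3.164, apex=12.266, x_land=83.536, impact vy=-15.505
  bounce: vy ← 0.78·15.505 = 12.094
Arc 3: start y=0.000, vy=12.094 → t=2.468, apex=7.463, x_land=114.685, impact vy=-12.094
  bounce: vy ← 0.78·12.094 = 9.433
Arc 4: start y=0.000, vy=9.433 → t=1.925, apex=4.540, x_land=138.981, impact vy=-9.433
  bounce: vy ← 0.78·9.433 = 7.358
Arc 5: start y=0.000, vy=7.358 → t=1.502, apex=2.762, x_land=157.932, impact vy=-7.358
  bounce: vy ← 0.78·7.358 = 5.739
Arc 6: start y=0.000, vy=5.739 → t=1.171, apex=1.681, x_land=172.714, impact vy=-5.739
  bounce: vy ← 0.78·5.739 = 4.477

1 3.455 20.161 43.602
2 3.164 12.266 83.536
3 2.468 7.463 114.685
4 1.925 4.540 138.981
5 1.502 2.762 157.932
6 1.171 1.681 172.714
final: 172.714 4.477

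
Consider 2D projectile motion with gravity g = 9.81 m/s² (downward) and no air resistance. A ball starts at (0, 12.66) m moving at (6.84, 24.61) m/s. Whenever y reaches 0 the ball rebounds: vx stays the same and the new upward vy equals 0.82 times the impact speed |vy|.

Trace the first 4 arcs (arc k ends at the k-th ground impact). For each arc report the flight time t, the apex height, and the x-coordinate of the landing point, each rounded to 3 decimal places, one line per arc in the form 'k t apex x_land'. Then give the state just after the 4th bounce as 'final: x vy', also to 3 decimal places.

1 5.488 43.529 37.536
2 4.886 29.269 70.953
3 4.006 19.680 98.355
4 3.285 13.233 120.825
final: 120.825 13.213

Arc 1: start y=12.660, vy=24.610 → t=5.488, apex=43.529, x_land=37.536, impact vy=-29.224
  bounce: vy ← 0.82·29.224 = 23.964
Arc 2: start y=0.000, vy=23.964 → t=4.886, apex=29.269, x_land=70.953, impact vy=-23.964
  bounce: vy ← 0.82·23.964 = 19.650
Arc 3: start y=0.000, vy=19.650 → t=4.006, apex=19.680, x_land=98.355, impact vy=-19.650
  bounce: vy ← 0.82·19.650 = 16.113
Arc 4: start y=0.000, vy=16.113 → t=3.285, apex=13.233, x_land=120.825, impact vy=-16.113
  bounce: vy ← 0.82·16.113 = 13.213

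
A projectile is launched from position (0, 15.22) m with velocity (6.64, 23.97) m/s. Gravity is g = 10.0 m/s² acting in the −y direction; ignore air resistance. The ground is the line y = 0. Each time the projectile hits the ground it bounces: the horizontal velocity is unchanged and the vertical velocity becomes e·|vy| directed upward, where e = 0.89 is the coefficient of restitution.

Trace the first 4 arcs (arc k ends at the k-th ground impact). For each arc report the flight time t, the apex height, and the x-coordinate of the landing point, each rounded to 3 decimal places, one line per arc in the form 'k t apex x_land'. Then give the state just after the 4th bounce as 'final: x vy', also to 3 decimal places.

Arc 1: start y=15.220, vy=23.970 → t=5.362, apex=43.948, x_land=35.602, impact vy=-29.647
  bounce: vy ← 0.89·29.647 = 26.386
Arc 2: start y=0.000, vy=26.386 → t=5.277, apex=34.811, x_land=70.643, impact vy=-26.386
  bounce: vy ← 0.89·26.386 = 23.484
Arc 3: start y=0.000, vy=23.484 → t=4.697, apex=27.574, x_land=101.829, impact vy=-23.484
  bounce: vy ← 0.89·23.484 = 20.900
Arc 4: start y=0.000, vy=20.900 → t=4.180, apex=21.841, x_land=129.585, impact vy=-20.900
  bounce: vy ← 0.89·20.900 = 18.601

1 5.362 43.948 35.602
2 5.277 34.811 70.643
3 4.697 27.574 101.829
4 4.180 21.841 129.585
final: 129.585 18.601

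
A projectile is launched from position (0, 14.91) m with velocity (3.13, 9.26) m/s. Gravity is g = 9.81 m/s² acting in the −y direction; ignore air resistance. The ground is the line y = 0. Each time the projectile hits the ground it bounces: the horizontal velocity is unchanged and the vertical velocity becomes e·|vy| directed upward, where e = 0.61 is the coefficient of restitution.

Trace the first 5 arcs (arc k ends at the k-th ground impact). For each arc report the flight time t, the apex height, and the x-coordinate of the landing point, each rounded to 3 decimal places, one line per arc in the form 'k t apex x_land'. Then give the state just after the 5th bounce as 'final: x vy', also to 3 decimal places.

1 2.927 19.280 9.160
2 2.419 7.174 16.731
3 1.475 2.670 21.349
4 0.900 0.993 24.166
5 0.549 0.370 25.885
final: 25.885 1.643

Arc 1: start y=14.910, vy=9.260 → t=2.927, apex=19.280, x_land=9.160, impact vy=-19.449
  bounce: vy ← 0.61·19.449 = 11.864
Arc 2: start y=0.000, vy=11.864 → t=2.419, apex=7.174, x_land=16.731, impact vy=-11.864
  bounce: vy ← 0.61·11.864 = 7.237
Arc 3: start y=0.000, vy=7.237 → t=1.475, apex=2.670, x_land=21.349, impact vy=-7.237
  bounce: vy ← 0.61·7.237 = 4.415
Arc 4: start y=0.000, vy=4.415 → t=0.900, apex=0.993, x_land=24.166, impact vy=-4.415
  bounce: vy ← 0.61·4.415 = 2.693
Arc 5: start y=0.000, vy=2.693 → t=0.549, apex=0.370, x_land=25.885, impact vy=-2.693
  bounce: vy ← 0.61·2.693 = 1.643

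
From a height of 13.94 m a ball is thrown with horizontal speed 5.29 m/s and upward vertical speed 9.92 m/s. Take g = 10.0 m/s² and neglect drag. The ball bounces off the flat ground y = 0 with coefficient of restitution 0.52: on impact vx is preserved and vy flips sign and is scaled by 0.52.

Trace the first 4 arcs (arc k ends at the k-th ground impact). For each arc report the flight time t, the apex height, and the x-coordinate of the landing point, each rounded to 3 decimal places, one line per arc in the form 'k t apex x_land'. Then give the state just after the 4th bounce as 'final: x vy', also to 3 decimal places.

Arc 1: start y=13.940, vy=9.920 → t=2.934, apex=18.860, x_land=15.522, impact vy=-19.422
  bounce: vy ← 0.52·19.422 = 10.099
Arc 2: start y=0.000, vy=10.099 → t=2.020, apex=5.100, x_land=26.207, impact vy=-10.099
  bounce: vy ← 0.52·10.099 = 5.252
Arc 3: start y=0.000, vy=5.252 → t=1.050, apex=1.379, x_land=31.763, impact vy=-5.252
  bounce: vy ← 0.52·5.252 = 2.731
Arc 4: start y=0.000, vy=2.731 → t=0.546, apex=0.373, x_land=34.652, impact vy=-2.731
  bounce: vy ← 0.52·2.731 = 1.420

1 2.934 18.860 15.522
2 2.020 5.100 26.207
3 1.050 1.379 31.763
4 0.546 0.373 34.652
final: 34.652 1.420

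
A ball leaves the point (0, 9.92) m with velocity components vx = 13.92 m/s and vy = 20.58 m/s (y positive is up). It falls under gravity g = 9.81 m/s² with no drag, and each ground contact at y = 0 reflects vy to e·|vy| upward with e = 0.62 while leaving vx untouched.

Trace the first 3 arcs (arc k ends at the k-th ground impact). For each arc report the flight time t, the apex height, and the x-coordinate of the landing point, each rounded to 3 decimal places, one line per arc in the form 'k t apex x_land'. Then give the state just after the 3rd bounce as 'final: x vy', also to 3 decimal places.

1 4.632 31.507 64.482
2 3.143 12.111 108.228
3 1.948 4.656 135.351
final: 135.351 5.926

Arc 1: start y=9.920, vy=20.580 → t=4.632, apex=31.507, x_land=64.482, impact vy=-24.863
  bounce: vy ← 0.62·24.863 = 15.415
Arc 2: start y=0.000, vy=15.415 → t=3.143, apex=12.111, x_land=108.228, impact vy=-15.415
  bounce: vy ← 0.62·15.415 = 9.557
Arc 3: start y=0.000, vy=9.557 → t=1.948, apex=4.656, x_land=135.351, impact vy=-9.557
  bounce: vy ← 0.62·9.557 = 5.926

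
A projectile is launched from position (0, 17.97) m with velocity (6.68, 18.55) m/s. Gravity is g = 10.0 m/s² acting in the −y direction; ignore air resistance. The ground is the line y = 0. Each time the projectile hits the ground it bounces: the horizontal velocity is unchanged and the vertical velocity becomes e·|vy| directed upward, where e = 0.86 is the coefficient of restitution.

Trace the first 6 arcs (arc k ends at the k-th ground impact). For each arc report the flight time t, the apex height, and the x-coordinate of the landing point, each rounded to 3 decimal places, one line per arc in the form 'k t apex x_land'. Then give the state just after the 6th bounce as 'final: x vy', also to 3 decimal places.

Arc 1: start y=17.970, vy=18.550 → t=4.507, apex=35.175, x_land=30.109, impact vy=-26.524
  bounce: vy ← 0.86·26.524 = 22.810
Arc 2: start y=0.000, vy=22.810 → t=4.562, apex=26.016, x_land=60.584, impact vy=-22.810
  bounce: vy ← 0.86·22.810 = 19.617
Arc 3: start y=0.000, vy=19.617 → t=3.923, apex=19.241, x_land=86.792, impact vy=-19.617
  bounce: vy ← 0.86·19.617 = 16.871
Arc 4: start y=0.000, vy=16.871 → t=3.374, apex=14.231, x_land=109.331, impact vy=-16.871
  bounce: vy ← 0.86·16.871 = 14.509
Arc 5: start y=0.000, vy=14.509 → t=2.902, apex=10.525, x_land=128.714, impact vy=-14.509
  bounce: vy ← 0.86·14.509 = 12.477
Arc 6: start y=0.000, vy=12.477 → t=2.495, apex=7.784, x_land=145.384, impact vy=-12.477
  bounce: vy ← 0.86·12.477 = 10.731

1 4.507 35.175 30.109
2 4.562 26.016 60.584
3 3.923 19.241 86.792
4 3.374 14.231 109.331
5 2.902 10.525 128.714
6 2.495 7.784 145.384
final: 145.384 10.731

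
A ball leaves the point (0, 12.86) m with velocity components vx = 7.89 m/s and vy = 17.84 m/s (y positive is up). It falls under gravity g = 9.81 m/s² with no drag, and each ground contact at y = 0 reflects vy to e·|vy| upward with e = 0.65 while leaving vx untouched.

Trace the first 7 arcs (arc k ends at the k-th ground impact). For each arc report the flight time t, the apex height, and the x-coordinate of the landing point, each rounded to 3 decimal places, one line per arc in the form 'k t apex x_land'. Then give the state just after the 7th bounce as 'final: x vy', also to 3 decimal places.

Arc 1: start y=12.860, vy=17.840 → t=4.253, apex=29.081, x_land=33.560, impact vy=-23.887
  bounce: vy ← 0.65·23.887 = 15.526
Arc 2: start y=0.000, vy=15.526 → t=3.165, apex=12.287, x_land=58.535, impact vy=-15.526
  bounce: vy ← 0.65·15.526 = 10.092
Arc 3: start y=0.000, vy=10.092 → t=2.058, apex=5.191, x_land=74.769, impact vy=-10.092
  bounce: vy ← 0.65·10.092 = 6.560
Arc 4: start y=0.000, vy=6.560 → t=1.337, apex=2.193, x_land=85.321, impact vy=-6.560
  bounce: vy ← 0.65·6.560 = 4.264
Arc 5: start y=0.000, vy=4.264 → t=0.869, apex=0.927, x_land=92.180, impact vy=-4.264
  bounce: vy ← 0.65·4.264 = 2.772
Arc 6: start y=0.000, vy=2.772 → t=0.565, apex=0.392, x_land=96.638, impact vy=-2.772
  bounce: vy ← 0.65·2.772 = 1.802
Arc 7: start y=0.000, vy=1.802 → t=0.367, apex=0.165, x_land=99.536, impact vy=-1.802
  bounce: vy ← 0.65·1.802 = 1.171

1 4.253 29.081 33.560
2 3.165 12.287 58.535
3 2.058 5.191 74.769
4 1.337 2.193 85.321
5 0.869 0.927 92.180
6 0.565 0.392 96.638
7 0.367 0.165 99.536
final: 99.536 1.171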